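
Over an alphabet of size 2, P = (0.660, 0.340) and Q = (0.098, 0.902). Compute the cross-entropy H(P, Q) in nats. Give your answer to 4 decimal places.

H(P,Q) = −Σ p·ln q.
  −0.660·ln(0.098) = 1.53304
  −0.340·ln(0.902) = 0.03507
H(P,Q) = 1.5681 nats.

1.5681 nats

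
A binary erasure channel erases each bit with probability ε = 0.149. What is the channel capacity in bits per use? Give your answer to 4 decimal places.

Binary erasure channel: capacity C = 1 − ε.
C = 1 − 0.149 = 0.8510 bits per channel use.

0.8510 bits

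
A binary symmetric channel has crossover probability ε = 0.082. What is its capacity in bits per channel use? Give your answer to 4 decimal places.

Binary symmetric channel: C = 1 − h₂(ε) where h₂ is the binary entropy function.
h₂(0.082) = −0.082·log₂0.082 − 0.918·log₂0.918 = 0.4092.
C = 1 − 0.4092 = 0.5908 bits per channel use.

0.5908 bits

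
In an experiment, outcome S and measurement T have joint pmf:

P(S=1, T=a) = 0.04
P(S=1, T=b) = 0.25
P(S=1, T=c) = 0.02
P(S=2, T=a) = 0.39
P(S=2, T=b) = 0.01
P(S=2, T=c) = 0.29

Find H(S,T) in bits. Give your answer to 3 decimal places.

H(S,T) = −Σ p(x,y)·log₂ p(x,y) over all 6 cells.
  cell (1,a): −0.04·log₂0.04 = 0.1858
  cell (1,b): −0.25·log₂0.25 = 0.5000
  cell (1,c): −0.02·log₂0.02 = 0.1129
  cell (2,a): −0.39·log₂0.39 = 0.5298
  cell (2,b): −0.01·log₂0.01 = 0.0664
  cell (2,c): −0.29·log₂0.29 = 0.5179
Sum = 1.913 bits.

1.913 bits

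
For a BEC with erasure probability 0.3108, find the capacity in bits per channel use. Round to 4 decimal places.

0.6892 bits

Binary erasure channel: capacity C = 1 − ε.
C = 1 − 0.3108 = 0.6892 bits per channel use.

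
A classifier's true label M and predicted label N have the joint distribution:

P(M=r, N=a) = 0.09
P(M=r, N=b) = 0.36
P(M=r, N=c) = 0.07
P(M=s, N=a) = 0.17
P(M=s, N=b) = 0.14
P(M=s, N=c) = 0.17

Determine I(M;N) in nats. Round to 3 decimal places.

Marginals: p(M) = (0.5200, 0.4800), p(N) = (0.2600, 0.5000, 0.2400).
I(M;N) = H(M) + H(N) − H(M,N).
H(M) = 0.6923, H(N) = 1.0393, H(M,N) = 1.6484.
I(M;N) = 0.6923 + 1.0393 − 1.6484 = 0.083 nats.

0.083 nats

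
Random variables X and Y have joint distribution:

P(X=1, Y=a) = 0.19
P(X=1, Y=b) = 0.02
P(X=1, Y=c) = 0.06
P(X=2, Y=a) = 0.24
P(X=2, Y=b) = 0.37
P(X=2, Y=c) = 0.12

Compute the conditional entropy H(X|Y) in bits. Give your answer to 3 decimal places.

0.705 bits

Marginals: p(X) = (0.2700, 0.7300), p(Y) = (0.4300, 0.3900, 0.1800).
H(X|Y) = Σ p(Y) · H(X|Y=·).
  Y=a: p=0.4300, H(X|Y=a) = 0.9902
  Y=b: p=0.3900, H(X|Y=b) = 0.2918
  Y=c: p=0.1800, H(X|Y=c) = 0.9183
Weighted sum = 0.705 bits.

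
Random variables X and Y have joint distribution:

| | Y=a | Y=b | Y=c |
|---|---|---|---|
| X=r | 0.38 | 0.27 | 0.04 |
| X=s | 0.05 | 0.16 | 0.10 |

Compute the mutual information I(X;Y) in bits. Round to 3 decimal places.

0.140 bits

Marginals: p(X) = (0.6900, 0.3100), p(Y) = (0.4300, 0.4300, 0.1400).
I(X;Y) = H(X) + H(Y) − H(X,Y).
H(X) = 0.8932, H(Y) = 1.4442, H(X,Y) = 2.1975.
I(X;Y) = 0.8932 + 1.4442 − 2.1975 = 0.140 bits.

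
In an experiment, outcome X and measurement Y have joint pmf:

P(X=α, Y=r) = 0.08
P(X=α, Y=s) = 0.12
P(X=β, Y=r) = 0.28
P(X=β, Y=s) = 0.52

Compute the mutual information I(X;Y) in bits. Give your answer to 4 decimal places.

Marginals: p(X) = (0.2000, 0.8000), p(Y) = (0.3600, 0.6400).
I(X;Y) = H(X) + H(Y) − H(X,Y).
H(X) = 0.7219, H(Y) = 0.9427, H(X,Y) = 1.6634.
I(X;Y) = 0.7219 + 0.9427 − 1.6634 = 0.0012 bits.

0.0012 bits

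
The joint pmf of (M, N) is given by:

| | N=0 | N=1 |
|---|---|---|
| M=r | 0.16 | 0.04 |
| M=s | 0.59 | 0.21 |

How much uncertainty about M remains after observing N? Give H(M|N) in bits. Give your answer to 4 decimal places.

Marginals: p(M) = (0.2000, 0.8000), p(N) = (0.7500, 0.2500).
H(M|N) = Σ p(N) · H(M|N=·).
  N=0: p=0.7500, H(M|N=0) = 0.7478
  N=1: p=0.2500, H(M|N=1) = 0.6343
Weighted sum = 0.7194 bits.

0.7194 bits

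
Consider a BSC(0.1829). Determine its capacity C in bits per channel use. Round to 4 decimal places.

Binary symmetric channel: C = 1 − h₂(ε) where h₂ is the binary entropy function.
h₂(0.1829) = −0.1829·log₂0.1829 − 0.8171·log₂0.8171 = 0.6864.
C = 1 − 0.6864 = 0.3136 bits per channel use.

0.3136 bits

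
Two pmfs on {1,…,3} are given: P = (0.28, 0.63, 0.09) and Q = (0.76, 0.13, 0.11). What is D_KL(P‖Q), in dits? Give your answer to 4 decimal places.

0.3025 dits

D(P‖Q) = Σ p·log₁₀(p/q).
  0.28·log₁₀(0.28/0.76) = -0.12142
  0.63·log₁₀(0.63/0.13) = 0.43180
  0.09·log₁₀(0.09/0.11) = -0.00784
D(P‖Q) = 0.3025 dits.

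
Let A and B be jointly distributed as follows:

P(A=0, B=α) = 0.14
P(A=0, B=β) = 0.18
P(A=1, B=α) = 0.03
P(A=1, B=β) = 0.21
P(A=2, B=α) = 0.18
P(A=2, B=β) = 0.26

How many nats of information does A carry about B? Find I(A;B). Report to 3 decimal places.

Marginals: p(A) = (0.3200, 0.2400, 0.4400), p(B) = (0.3500, 0.6500).
I(A;B) = H(A) + H(B) − H(A,B).
H(A) = 1.0684, H(B) = 0.6474, H(A,B) = 1.6758.
I(A;B) = 1.0684 + 0.6474 − 1.6758 = 0.040 nats.

0.040 nats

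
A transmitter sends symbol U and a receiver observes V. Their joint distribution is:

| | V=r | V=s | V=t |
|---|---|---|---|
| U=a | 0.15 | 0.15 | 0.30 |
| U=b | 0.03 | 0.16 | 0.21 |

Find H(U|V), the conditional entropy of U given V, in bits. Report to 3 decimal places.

Marginals: p(U) = (0.6000, 0.4000), p(V) = (0.1800, 0.3100, 0.5100).
H(U|V) = Σ p(V) · H(U|V=·).
  V=r: p=0.1800, H(U|V=r) = 0.6500
  V=s: p=0.3100, H(U|V=s) = 0.9992
  V=t: p=0.5100, H(U|V=t) = 0.9774
Weighted sum = 0.925 bits.

0.925 bits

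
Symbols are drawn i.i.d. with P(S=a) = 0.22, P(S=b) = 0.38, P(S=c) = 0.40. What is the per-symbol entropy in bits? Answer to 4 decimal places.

1.5398 bits

H(S) = −Σ p·log₂ p.
  −(0.22)·log₂(0.22) = 0.48057
  −(0.38)·log₂(0.38) = 0.53045
  −(0.40)·log₂(0.40) = 0.52877
Sum: 0.48057 + 0.53045 + 0.52877 = 1.5398 bits.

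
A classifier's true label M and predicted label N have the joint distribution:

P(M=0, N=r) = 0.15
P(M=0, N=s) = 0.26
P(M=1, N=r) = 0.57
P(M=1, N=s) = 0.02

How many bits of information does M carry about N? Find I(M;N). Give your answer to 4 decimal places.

Marginals: p(M) = (0.4100, 0.5900), p(N) = (0.7200, 0.2800).
I(M;N) = Σ p(x,y)·log₂[p(x,y)/(p(x)p(y))].
  (0,r): 0.15·log₂(0.5081) = -0.14651
  (0,s): 0.26·log₂(2.2648) = 0.30664
  (1,r): 0.57·log₂(1.3418) = 0.24178
  (1,s): 0.02·log₂(0.1211) = -0.06092
Sum = 0.3410 bits.

0.3410 bits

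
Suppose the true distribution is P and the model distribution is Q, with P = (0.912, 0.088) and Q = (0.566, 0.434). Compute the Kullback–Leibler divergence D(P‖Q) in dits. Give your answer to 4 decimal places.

0.1280 dits

D(P‖Q) = Σ p·log₁₀(p/q).
  0.912·log₁₀(0.912/0.566) = 0.18895
  0.088·log₁₀(0.088/0.434) = -0.06098
D(P‖Q) = 0.1280 dits.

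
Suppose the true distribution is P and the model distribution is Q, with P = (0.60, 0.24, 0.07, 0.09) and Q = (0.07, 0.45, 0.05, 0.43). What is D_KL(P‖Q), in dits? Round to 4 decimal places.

0.4434 dits

D(P‖Q) = Σ p·log₁₀(p/q).
  0.60·log₁₀(0.60/0.07) = 0.55983
  0.24·log₁₀(0.24/0.45) = -0.06552
  0.07·log₁₀(0.07/0.05) = 0.01023
  0.09·log₁₀(0.09/0.43) = -0.06113
D(P‖Q) = 0.4434 dits.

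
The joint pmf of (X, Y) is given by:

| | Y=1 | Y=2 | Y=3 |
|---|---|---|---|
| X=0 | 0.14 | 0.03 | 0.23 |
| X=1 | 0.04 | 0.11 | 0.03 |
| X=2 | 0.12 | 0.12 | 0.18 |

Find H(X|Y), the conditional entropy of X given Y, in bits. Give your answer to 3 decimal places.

1.356 bits

Marginals: p(X) = (0.4000, 0.1800, 0.4200), p(Y) = (0.3000, 0.2600, 0.4400).
H(X|Y) = Σ p(Y) · H(X|Y=·).
  Y=1: p=0.3000, H(X|Y=1) = 1.4295
  Y=2: p=0.2600, H(X|Y=2) = 1.3994
  Y=3: p=0.4400, H(X|Y=3) = 1.2809
Weighted sum = 1.356 bits.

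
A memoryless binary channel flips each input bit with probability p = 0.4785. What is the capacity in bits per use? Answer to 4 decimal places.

0.0013 bits

Binary symmetric channel: C = 1 − h₂(ε) where h₂ is the binary entropy function.
h₂(0.4785) = −0.4785·log₂0.4785 − 0.5215·log₂0.5215 = 0.9987.
C = 1 − 0.9987 = 0.0013 bits per channel use.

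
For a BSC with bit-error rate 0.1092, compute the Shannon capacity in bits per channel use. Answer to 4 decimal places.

0.5025 bits

Binary symmetric channel: C = 1 − h₂(ε) where h₂ is the binary entropy function.
h₂(0.1092) = −0.1092·log₂0.1092 − 0.8908·log₂0.8908 = 0.4975.
C = 1 − 0.4975 = 0.5025 bits per channel use.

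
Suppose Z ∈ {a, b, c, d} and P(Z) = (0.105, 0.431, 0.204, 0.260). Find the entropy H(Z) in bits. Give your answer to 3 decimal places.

1.838 bits

H(Z) = −Σ p·log₂ p.
  −(0.105)·log₂(0.105) = 0.3414
  −(0.431)·log₂(0.431) = 0.5233
  −(0.204)·log₂(0.204) = 0.4678
  −(0.260)·log₂(0.260) = 0.5053
Sum: 0.3414 + 0.5233 + 0.4678 + 0.5053 = 1.838 bits.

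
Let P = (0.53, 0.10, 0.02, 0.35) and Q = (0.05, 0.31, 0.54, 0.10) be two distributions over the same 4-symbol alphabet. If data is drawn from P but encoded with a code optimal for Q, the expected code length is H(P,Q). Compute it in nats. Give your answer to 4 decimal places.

2.5231 nats

H(P,Q) = −Σ p·ln q.
  −0.53·ln(0.05) = 1.58774
  −0.10·ln(0.31) = 0.11712
  −0.02·ln(0.54) = 0.01232
  −0.35·ln(0.10) = 0.80590
H(P,Q) = 2.5231 nats.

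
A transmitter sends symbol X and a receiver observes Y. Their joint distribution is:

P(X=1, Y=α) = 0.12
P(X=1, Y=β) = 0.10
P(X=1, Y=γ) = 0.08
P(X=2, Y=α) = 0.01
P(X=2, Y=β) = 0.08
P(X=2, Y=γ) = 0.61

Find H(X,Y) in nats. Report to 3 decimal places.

H(X,Y) = −Σ p(x,y)·ln p(x,y) over all 6 cells.
  cell (1,α): −0.12·ln0.12 = 0.2544
  cell (1,β): −0.10·ln0.10 = 0.2303
  cell (1,γ): −0.08·ln0.08 = 0.2021
  cell (2,α): −0.01·ln0.01 = 0.0461
  cell (2,β): −0.08·ln0.08 = 0.2021
  cell (2,γ): −0.61·ln0.61 = 0.3015
Sum = 1.236 nats.

1.236 nats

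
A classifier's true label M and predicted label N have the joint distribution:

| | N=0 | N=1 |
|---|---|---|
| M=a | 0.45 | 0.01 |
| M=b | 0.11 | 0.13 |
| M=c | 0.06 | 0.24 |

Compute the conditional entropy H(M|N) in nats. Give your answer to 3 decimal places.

0.761 nats

Chain rule: H(M|N) = H(M,N) − H(N).
Marginals: p(M) = (0.4600, 0.2400, 0.3000), p(N) = (0.6200, 0.3800).
H(M,N) = 1.4247 nats; H(N) = 0.6641 nats.
H(M|N) = 1.4247 − 0.6641 = 0.761 nats.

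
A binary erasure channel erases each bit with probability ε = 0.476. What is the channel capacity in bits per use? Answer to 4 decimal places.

Binary erasure channel: capacity C = 1 − ε.
C = 1 − 0.476 = 0.5240 bits per channel use.

0.5240 bits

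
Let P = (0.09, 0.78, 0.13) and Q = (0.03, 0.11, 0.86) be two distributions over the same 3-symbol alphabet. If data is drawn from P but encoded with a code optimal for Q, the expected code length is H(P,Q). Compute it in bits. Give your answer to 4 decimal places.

H(P,Q) = −Σ p·log₂ q.
  −0.09·log₂(0.03) = 0.45530
  −0.78·log₂(0.11) = 2.48385
  −0.13·log₂(0.86) = 0.02829
H(P,Q) = 2.9674 bits.

2.9674 bits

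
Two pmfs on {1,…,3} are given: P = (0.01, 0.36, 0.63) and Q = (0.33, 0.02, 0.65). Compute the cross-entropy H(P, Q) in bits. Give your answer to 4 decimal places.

2.4393 bits

H(P,Q) = −Σ p·log₂ q.
  −0.01·log₂(0.33) = 0.01599
  −0.36·log₂(0.02) = 2.03179
  −0.63·log₂(0.65) = 0.39154
H(P,Q) = 2.4393 bits.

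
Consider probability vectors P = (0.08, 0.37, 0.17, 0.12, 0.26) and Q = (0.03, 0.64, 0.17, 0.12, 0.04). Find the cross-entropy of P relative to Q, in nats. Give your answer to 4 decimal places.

1.8382 nats

H(P,Q) = −Σ p·ln q.
  −0.08·ln(0.03) = 0.28052
  −0.37·ln(0.64) = 0.16513
  −0.17·ln(0.17) = 0.30123
  −0.12·ln(0.12) = 0.25443
  −0.26·ln(0.04) = 0.83691
H(P,Q) = 1.8382 nats.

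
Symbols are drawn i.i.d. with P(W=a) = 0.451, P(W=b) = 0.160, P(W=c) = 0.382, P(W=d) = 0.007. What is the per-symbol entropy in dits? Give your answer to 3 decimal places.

0.458 dits

H(W) = −Σ p·log₁₀ p.
  −(0.451)·log₁₀(0.451) = 0.1560
  −(0.160)·log₁₀(0.160) = 0.1273
  −(0.382)·log₁₀(0.382) = 0.1597
  −(0.007)·log₁₀(0.007) = 0.0151
Sum: 0.1560 + 0.1273 + 0.1597 + 0.0151 = 0.458 dits.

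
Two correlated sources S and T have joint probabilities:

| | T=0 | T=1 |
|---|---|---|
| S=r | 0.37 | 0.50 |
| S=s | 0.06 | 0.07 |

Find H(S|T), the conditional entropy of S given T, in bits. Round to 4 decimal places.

0.5570 bits

Marginals: p(S) = (0.8700, 0.1300), p(T) = (0.4300, 0.5700).
H(S|T) = Σ p(T) · H(S|T=·).
  T=0: p=0.4300, H(S|T=0) = 0.5830
  T=1: p=0.5700, H(S|T=1) = 0.5374
Weighted sum = 0.5570 bits.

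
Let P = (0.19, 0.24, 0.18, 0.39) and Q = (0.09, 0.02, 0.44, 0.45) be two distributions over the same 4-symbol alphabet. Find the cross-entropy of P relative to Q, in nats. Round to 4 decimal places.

1.8556 nats

H(P,Q) = −Σ p·ln q.
  −0.19·ln(0.09) = 0.45751
  −0.24·ln(0.02) = 0.93889
  −0.18·ln(0.44) = 0.14778
  −0.39·ln(0.45) = 0.31142
H(P,Q) = 1.8556 nats.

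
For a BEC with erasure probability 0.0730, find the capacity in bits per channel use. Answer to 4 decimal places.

Binary erasure channel: capacity C = 1 − ε.
C = 1 − 0.0730 = 0.9270 bits per channel use.

0.9270 bits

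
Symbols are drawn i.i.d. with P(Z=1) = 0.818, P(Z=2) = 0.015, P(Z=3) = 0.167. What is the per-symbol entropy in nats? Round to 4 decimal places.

H(Z) = −Σ p·ln p.
  −(0.818)·ln(0.818) = 0.16433
  −(0.015)·ln(0.015) = 0.06300
  −(0.167)·ln(0.167) = 0.29889
Sum: 0.16433 + 0.06300 + 0.29889 = 0.5262 nats.

0.5262 nats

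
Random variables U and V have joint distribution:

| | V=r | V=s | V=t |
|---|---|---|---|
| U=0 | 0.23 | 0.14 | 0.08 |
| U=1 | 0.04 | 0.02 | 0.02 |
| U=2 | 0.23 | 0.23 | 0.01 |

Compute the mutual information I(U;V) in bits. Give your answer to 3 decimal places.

Marginals: p(U) = (0.4500, 0.0800, 0.4700), p(V) = (0.5000, 0.3900, 0.1100).
I(U;V) = H(U) + H(V) − H(U,V).
H(U) = 1.3219, H(V) = 1.3801, H(U,V) = 2.6296.
I(U;V) = 1.3219 + 1.3801 − 2.6296 = 0.072 bits.

0.072 bits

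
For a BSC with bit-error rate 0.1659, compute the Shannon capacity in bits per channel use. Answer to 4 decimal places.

0.3518 bits

Binary symmetric channel: C = 1 − h₂(ε) where h₂ is the binary entropy function.
h₂(0.1659) = −0.1659·log₂0.1659 − 0.8341·log₂0.8341 = 0.6482.
C = 1 − 0.6482 = 0.3518 bits per channel use.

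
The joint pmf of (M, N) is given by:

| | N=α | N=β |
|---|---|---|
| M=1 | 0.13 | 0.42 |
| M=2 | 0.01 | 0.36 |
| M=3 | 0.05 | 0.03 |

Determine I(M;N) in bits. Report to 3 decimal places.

Marginals: p(M) = (0.5500, 0.3700, 0.0800), p(N) = (0.1900, 0.8100).
I(M;N) = H(M) + H(N) − H(M,N).
H(M) = 1.2966, H(N) = 0.7015, H(M,N) = 1.8732.
I(M;N) = 1.2966 + 0.7015 − 1.8732 = 0.125 bits.

0.125 bits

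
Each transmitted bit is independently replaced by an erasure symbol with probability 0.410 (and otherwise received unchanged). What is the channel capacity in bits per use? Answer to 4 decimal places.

0.5900 bits

Binary erasure channel: capacity C = 1 − ε.
C = 1 − 0.410 = 0.5900 bits per channel use.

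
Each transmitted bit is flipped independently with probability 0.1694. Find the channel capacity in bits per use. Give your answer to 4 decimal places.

Binary symmetric channel: C = 1 − h₂(ε) where h₂ is the binary entropy function.
h₂(0.1694) = −0.1694·log₂0.1694 − 0.8306·log₂0.8306 = 0.6563.
C = 1 − 0.6563 = 0.3437 bits per channel use.

0.3437 bits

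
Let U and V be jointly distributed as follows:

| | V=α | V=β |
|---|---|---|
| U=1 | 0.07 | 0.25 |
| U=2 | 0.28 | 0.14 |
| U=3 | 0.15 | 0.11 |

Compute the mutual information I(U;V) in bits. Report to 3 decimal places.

0.116 bits

Marginals: p(U) = (0.3200, 0.4200, 0.2600), p(V) = (0.5000, 0.5000).
I(U;V) = Σ p(x,y)·log₂[p(x,y)/(p(x)p(y))].
  (1,α): 0.07·log₂(0.4375) = -0.0835
  (1,β): 0.25·log₂(1.5625) = 0.1610
  (2,α): 0.28·log₂(1.3333) = 0.1162
  (2,β): 0.14·log₂(0.6667) = -0.0819
  (3,α): 0.15·log₂(1.1538) = 0.0310
  (3,β): 0.11·log₂(0.8462) = -0.0265
Sum = 0.116 bits.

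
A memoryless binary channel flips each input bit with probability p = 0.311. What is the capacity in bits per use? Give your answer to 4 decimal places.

Binary symmetric channel: C = 1 − h₂(ε) where h₂ is the binary entropy function.
h₂(0.311) = −0.311·log₂0.311 − 0.689·log₂0.689 = 0.8943.
C = 1 − 0.8943 = 0.1057 bits per channel use.

0.1057 bits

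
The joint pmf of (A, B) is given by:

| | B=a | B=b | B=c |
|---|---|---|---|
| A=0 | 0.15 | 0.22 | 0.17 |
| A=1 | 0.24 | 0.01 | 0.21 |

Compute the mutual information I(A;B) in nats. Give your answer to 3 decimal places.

Marginals: p(A) = (0.5400, 0.4600), p(B) = (0.3900, 0.2300, 0.3800).
I(A;B) = Σ p(x,y)·ln[p(x,y)/(p(x)p(y))].
  (0,a): 0.15·ln(0.7123) = -0.0509
  (0,b): 0.22·ln(1.7713) = 0.1258
  (0,c): 0.17·ln(0.8285) = -0.0320
  (1,a): 0.24·ln(1.3378) = 0.0698
  (1,b): 0.01·ln(0.0945) = -0.0236
  (1,c): 0.21·ln(1.2014) = 0.0385
Sum = 0.128 nats.

0.128 nats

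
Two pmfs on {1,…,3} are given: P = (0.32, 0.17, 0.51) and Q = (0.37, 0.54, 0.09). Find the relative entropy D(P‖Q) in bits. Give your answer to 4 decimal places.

D(P‖Q) = Σ p·log₂(p/q).
  0.32·log₂(0.32/0.37) = -0.06703
  0.17·log₂(0.17/0.54) = -0.28346
  0.51·log₂(0.51/0.09) = 1.27628
D(P‖Q) = 0.9258 bits.

0.9258 bits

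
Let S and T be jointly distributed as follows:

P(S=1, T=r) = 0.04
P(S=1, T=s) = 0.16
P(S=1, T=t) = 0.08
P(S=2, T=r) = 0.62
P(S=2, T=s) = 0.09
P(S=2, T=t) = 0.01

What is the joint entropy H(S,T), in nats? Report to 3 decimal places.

1.183 nats

H(S,T) = −Σ p(x,y)·ln p(x,y) over all 6 cells.
  cell (1,r): −0.04·ln0.04 = 0.1288
  cell (1,s): −0.16·ln0.16 = 0.2932
  cell (1,t): −0.08·ln0.08 = 0.2021
  cell (2,r): −0.62·ln0.62 = 0.2964
  cell (2,s): −0.09·ln0.09 = 0.2167
  cell (2,t): −0.01·ln0.01 = 0.0461
Sum = 1.183 nats.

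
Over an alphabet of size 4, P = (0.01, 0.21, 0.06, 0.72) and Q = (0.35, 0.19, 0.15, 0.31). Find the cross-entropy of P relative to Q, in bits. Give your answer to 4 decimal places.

1.8991 bits

H(P,Q) = −Σ p·log₂ q.
  −0.01·log₂(0.35) = 0.01515
  −0.21·log₂(0.19) = 0.50315
  −0.06·log₂(0.15) = 0.16422
  −0.72·log₂(0.31) = 1.21656
H(P,Q) = 1.8991 bits.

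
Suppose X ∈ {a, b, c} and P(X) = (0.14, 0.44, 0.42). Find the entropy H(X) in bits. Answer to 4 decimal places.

1.4439 bits

H(X) = −Σ p·log₂ p.
  −(0.14)·log₂(0.14) = 0.39711
  −(0.44)·log₂(0.44) = 0.52115
  −(0.42)·log₂(0.42) = 0.52565
Sum: 0.39711 + 0.52115 + 0.52565 = 1.4439 bits.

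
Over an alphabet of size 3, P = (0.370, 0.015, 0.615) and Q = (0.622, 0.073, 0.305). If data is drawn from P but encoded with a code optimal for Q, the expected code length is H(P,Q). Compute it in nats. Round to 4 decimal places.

0.9452 nats

H(P,Q) = −Σ p·ln q.
  −0.370·ln(0.622) = 0.17568
  −0.015·ln(0.073) = 0.03926
  −0.615·ln(0.305) = 0.73028
H(P,Q) = 0.9452 nats.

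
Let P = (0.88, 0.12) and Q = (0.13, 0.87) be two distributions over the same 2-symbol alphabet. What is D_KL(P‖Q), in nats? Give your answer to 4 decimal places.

1.4452 nats

D(P‖Q) = Σ p·ln(p/q).
  0.88·ln(0.88/0.13) = 1.68290
  0.12·ln(0.12/0.87) = -0.23772
D(P‖Q) = 1.4452 nats.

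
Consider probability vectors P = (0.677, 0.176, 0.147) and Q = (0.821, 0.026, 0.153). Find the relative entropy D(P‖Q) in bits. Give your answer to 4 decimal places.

0.2887 bits

D(P‖Q) = Σ p·log₂(p/q).
  0.677·log₂(0.677/0.821) = -0.18836
  0.176·log₂(0.176/0.026) = 0.48558
  0.147·log₂(0.147/0.153) = -0.00848
D(P‖Q) = 0.2887 bits.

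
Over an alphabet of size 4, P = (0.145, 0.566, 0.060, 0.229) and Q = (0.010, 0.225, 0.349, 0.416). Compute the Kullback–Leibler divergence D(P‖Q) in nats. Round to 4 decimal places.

0.6675 nats

D(P‖Q) = Σ p·ln(p/q).
  0.145·ln(0.145/0.010) = 0.38775
  0.566·ln(0.566/0.225) = 0.52213
  0.060·ln(0.060/0.349) = -0.10564
  0.229·ln(0.229/0.416) = -0.13670
D(P‖Q) = 0.6675 nats.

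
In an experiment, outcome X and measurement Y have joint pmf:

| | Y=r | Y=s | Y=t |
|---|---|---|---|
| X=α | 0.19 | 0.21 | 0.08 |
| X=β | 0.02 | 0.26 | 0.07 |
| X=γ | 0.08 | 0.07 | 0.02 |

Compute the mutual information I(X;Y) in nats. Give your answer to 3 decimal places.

Marginals: p(X) = (0.4800, 0.3500, 0.1700), p(Y) = (0.2900, 0.5400, 0.1700).
I(X;Y) = H(X) + H(Y) − H(X,Y).
H(X) = 1.0210, H(Y) = 0.9930, H(X,Y) = 1.9264.
I(X;Y) = 1.0210 + 0.9930 − 1.9264 = 0.088 nats.

0.088 nats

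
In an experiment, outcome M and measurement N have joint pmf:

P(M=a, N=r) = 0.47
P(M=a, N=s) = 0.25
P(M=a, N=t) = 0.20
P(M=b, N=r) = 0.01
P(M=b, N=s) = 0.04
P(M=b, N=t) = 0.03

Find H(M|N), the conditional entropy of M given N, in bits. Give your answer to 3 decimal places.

Marginals: p(M) = (0.9200, 0.0800), p(N) = (0.4800, 0.2900, 0.2300).
H(M|N) = Σ p(N) · H(M|N=·).
  N=r: p=0.4800, H(M|N=r) = 0.1461
  N=s: p=0.2900, H(M|N=s) = 0.5788
  N=t: p=0.2300, H(M|N=t) = 0.5586
Weighted sum = 0.366 bits.

0.366 bits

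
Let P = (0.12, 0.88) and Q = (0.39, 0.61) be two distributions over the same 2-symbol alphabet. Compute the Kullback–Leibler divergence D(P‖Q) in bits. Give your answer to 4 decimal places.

D(P‖Q) = Σ p·log₂(p/q).
  0.12·log₂(0.12/0.39) = -0.20405
  0.88·log₂(0.88/0.61) = 0.46525
D(P‖Q) = 0.2612 bits.

0.2612 bits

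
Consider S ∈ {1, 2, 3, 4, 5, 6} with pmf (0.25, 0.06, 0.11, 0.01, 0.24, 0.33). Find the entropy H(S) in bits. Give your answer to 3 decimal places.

H(S) = −Σ p·log₂ p.
  −(0.25)·log₂(0.25) = 0.5000
  −(0.06)·log₂(0.06) = 0.2435
  −(0.11)·log₂(0.11) = 0.3503
  −(0.01)·log₂(0.01) = 0.0664
  −(0.24)·log₂(0.24) = 0.4941
  −(0.33)·log₂(0.33) = 0.5278
Sum: 0.5000 + 0.2435 + 0.3503 + 0.0664 + 0.4941 + 0.5278 = 2.182 bits.

2.182 bits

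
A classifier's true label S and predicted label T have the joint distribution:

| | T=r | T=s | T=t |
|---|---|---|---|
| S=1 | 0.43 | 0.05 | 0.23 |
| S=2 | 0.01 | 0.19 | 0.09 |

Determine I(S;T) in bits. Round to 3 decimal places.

0.348 bits

Marginals: p(S) = (0.7100, 0.2900), p(T) = (0.4400, 0.2400, 0.3200).
I(S;T) = H(S) + H(T) − H(S,T).
H(S) = 0.8687, H(T) = 1.5413, H(S,T) = 2.0616.
I(S;T) = 0.8687 + 1.5413 − 2.0616 = 0.348 bits.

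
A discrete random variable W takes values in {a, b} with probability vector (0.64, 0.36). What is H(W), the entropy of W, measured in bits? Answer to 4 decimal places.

H(W) = −Σ p·log₂ p.
  −(0.64)·log₂(0.64) = 0.41207
  −(0.36)·log₂(0.36) = 0.53062
Sum: 0.41207 + 0.53062 = 0.9427 bits.

0.9427 bits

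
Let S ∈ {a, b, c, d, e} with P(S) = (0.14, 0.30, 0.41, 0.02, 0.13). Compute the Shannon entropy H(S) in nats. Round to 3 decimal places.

H(S) = −Σ p·ln p.
  −(0.14)·ln(0.14) = 0.2753
  −(0.30)·ln(0.30) = 0.3612
  −(0.41)·ln(0.41) = 0.3656
  −(0.02)·ln(0.02) = 0.0782
  −(0.13)·ln(0.13) = 0.2652
Sum: 0.2753 + 0.3612 + 0.3656 + 0.0782 + 0.2652 = 1.345 nats.

1.345 nats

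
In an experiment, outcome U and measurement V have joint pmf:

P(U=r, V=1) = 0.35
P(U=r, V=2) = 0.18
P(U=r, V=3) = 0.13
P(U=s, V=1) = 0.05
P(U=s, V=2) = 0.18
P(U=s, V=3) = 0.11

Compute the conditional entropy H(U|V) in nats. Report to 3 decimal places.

0.566 nats

Marginals: p(U) = (0.6600, 0.3400), p(V) = (0.4000, 0.3600, 0.2400).
H(U|V) = Σ p(V) · H(U|V=·).
  V=1: p=0.4000, H(U|V=1) = 0.3768
  V=2: p=0.3600, H(U|V=2) = 0.6931
  V=3: p=0.2400, H(U|V=3) = 0.6897
Weighted sum = 0.566 nats.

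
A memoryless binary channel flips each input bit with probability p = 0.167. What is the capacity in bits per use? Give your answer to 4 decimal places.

Binary symmetric channel: C = 1 − h₂(ε) where h₂ is the binary entropy function.
h₂(0.167) = −0.167·log₂0.167 − 0.833·log₂0.833 = 0.6508.
C = 1 − 0.6508 = 0.3492 bits per channel use.

0.3492 bits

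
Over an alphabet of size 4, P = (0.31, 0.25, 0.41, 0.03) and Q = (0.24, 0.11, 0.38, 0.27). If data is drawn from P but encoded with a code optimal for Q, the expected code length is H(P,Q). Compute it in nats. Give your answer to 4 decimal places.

H(P,Q) = −Σ p·ln q.
  −0.31·ln(0.24) = 0.44241
  −0.25·ln(0.11) = 0.55182
  −0.41·ln(0.38) = 0.39671
  −0.03·ln(0.27) = 0.03928
H(P,Q) = 1.4302 nats.

1.4302 nats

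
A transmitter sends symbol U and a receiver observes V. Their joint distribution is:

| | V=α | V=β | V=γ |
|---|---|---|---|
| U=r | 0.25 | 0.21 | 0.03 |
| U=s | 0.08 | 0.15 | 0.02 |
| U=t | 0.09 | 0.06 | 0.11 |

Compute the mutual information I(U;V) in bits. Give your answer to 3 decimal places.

Marginals: p(U) = (0.4900, 0.2500, 0.2600), p(V) = (0.4200, 0.4200, 0.1600).
I(U;V) = H(U) + H(V) − H(U,V).
H(U) = 1.5096, H(V) = 1.4743, H(U,V) = 2.8460.
I(U;V) = 1.5096 + 1.4743 − 2.8460 = 0.138 bits.

0.138 bits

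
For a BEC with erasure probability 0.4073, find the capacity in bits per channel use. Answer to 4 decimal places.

0.5927 bits

Binary erasure channel: capacity C = 1 − ε.
C = 1 − 0.4073 = 0.5927 bits per channel use.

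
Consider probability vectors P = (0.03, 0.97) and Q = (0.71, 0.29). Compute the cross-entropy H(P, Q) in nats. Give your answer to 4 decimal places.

H(P,Q) = −Σ p·ln q.
  −0.03·ln(0.71) = 0.01027
  −0.97·ln(0.29) = 1.20074
H(P,Q) = 1.2110 nats.

1.2110 nats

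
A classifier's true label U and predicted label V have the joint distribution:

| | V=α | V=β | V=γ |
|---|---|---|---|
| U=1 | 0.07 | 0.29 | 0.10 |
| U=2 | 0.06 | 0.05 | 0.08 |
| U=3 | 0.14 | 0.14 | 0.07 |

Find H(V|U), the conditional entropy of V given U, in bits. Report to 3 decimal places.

1.432 bits

Marginals: p(U) = (0.4600, 0.1900, 0.3500), p(V) = (0.2700, 0.4800, 0.2500).
H(V|U) = Σ p(U) · H(V|U=·).
  U=1: p=0.4600, H(V|U=1) = 1.3116
  U=2: p=0.1900, H(V|U=2) = 1.5574
  U=3: p=0.3500, H(V|U=3) = 1.5219
Weighted sum = 1.432 bits.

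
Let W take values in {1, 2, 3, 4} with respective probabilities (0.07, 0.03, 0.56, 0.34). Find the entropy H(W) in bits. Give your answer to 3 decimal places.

H(W) = −Σ p·log₂ p.
  −(0.07)·log₂(0.07) = 0.2686
  −(0.03)·log₂(0.03) = 0.1518
  −(0.56)·log₂(0.56) = 0.4684
  −(0.34)·log₂(0.34) = 0.5292
Sum: 0.2686 + 0.1518 + 0.4684 + 0.5292 = 1.418 bits.

1.418 bits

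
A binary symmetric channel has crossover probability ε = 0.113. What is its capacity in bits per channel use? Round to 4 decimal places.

Binary symmetric channel: C = 1 − h₂(ε) where h₂ is the binary entropy function.
h₂(0.113) = −0.113·log₂0.113 − 0.887·log₂0.887 = 0.5089.
C = 1 − 0.5089 = 0.4911 bits per channel use.

0.4911 bits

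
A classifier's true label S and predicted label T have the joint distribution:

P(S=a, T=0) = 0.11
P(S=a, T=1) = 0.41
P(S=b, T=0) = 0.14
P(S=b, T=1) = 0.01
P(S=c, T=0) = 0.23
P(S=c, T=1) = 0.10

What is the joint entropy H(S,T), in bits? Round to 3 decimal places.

2.161 bits

H(S,T) = −Σ p(x,y)·log₂ p(x,y) over all 6 cells.
  cell (a,0): −0.11·log₂0.11 = 0.3503
  cell (a,1): −0.41·log₂0.41 = 0.5274
  cell (b,0): −0.14·log₂0.14 = 0.3971
  cell (b,1): −0.01·log₂0.01 = 0.0664
  cell (c,0): −0.23·log₂0.23 = 0.4877
  cell (c,1): −0.10·log₂0.10 = 0.3322
Sum = 2.161 bits.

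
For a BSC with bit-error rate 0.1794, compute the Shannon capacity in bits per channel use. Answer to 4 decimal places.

Binary symmetric channel: C = 1 − h₂(ε) where h₂ is the binary entropy function.
h₂(0.1794) = −0.1794·log₂0.1794 − 0.8206·log₂0.8206 = 0.6788.
C = 1 − 0.6788 = 0.3212 bits per channel use.

0.3212 bits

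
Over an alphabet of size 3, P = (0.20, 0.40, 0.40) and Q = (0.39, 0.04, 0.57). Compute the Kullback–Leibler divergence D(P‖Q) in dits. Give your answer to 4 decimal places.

0.2805 dits

D(P‖Q) = Σ p·log₁₀(p/q).
  0.20·log₁₀(0.20/0.39) = -0.05801
  0.40·log₁₀(0.40/0.04) = 0.40000
  0.40·log₁₀(0.40/0.57) = -0.06153
D(P‖Q) = 0.2805 dits.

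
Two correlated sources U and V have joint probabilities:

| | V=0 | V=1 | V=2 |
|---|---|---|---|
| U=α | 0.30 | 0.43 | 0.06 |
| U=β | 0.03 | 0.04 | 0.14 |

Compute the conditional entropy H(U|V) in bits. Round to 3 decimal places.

Chain rule: H(U|V) = H(U,V) − H(V).
Marginals: p(U) = (0.7900, 0.2100), p(V) = (0.3300, 0.4700, 0.2000).
H(U,V) = 2.0228 bits; H(V) = 1.5042 bits.
H(U|V) = 2.0228 − 1.5042 = 0.519 bits.

0.519 bits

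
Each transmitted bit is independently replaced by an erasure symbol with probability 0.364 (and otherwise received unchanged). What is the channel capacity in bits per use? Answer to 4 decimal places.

Binary erasure channel: capacity C = 1 − ε.
C = 1 − 0.364 = 0.6360 bits per channel use.

0.6360 bits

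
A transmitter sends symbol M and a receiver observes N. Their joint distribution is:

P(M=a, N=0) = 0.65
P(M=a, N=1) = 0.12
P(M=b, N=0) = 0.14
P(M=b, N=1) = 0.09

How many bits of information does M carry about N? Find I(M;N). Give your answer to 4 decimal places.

Marginals: p(M) = (0.7700, 0.2300), p(N) = (0.7900, 0.2100).
I(M;N) = Σ p(x,y)·log₂[p(x,y)/(p(x)p(y))].
  (a,0): 0.65·log₂(1.0686) = 0.06218
  (a,1): 0.12·log₂(0.7421) = -0.05163
  (b,0): 0.14·log₂(0.7705) = -0.05266
  (b,1): 0.09·log₂(1.8634) = 0.08081
Sum = 0.0387 bits.

0.0387 bits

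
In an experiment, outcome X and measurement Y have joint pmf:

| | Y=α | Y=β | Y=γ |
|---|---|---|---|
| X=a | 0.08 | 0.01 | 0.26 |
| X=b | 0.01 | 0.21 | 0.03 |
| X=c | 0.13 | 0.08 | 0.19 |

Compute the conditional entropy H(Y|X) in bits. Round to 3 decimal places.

1.125 bits

Chain rule: H(Y|X) = H(X,Y) − H(X).
Marginals: p(X) = (0.3500, 0.2500, 0.4000), p(Y) = (0.2200, 0.3000, 0.4800).
H(X,Y) = 2.6836 bits; H(X) = 1.5589 bits.
H(Y|X) = 2.6836 − 1.5589 = 1.125 bits.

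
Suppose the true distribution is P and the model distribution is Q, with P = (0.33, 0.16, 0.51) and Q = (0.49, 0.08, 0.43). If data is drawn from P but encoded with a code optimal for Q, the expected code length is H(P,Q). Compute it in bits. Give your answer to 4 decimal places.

H(P,Q) = −Σ p·log₂ q.
  −0.33·log₂(0.49) = 0.33962
  −0.16·log₂(0.08) = 0.58302
  −0.51·log₂(0.43) = 0.62097
H(P,Q) = 1.5436 bits.

1.5436 bits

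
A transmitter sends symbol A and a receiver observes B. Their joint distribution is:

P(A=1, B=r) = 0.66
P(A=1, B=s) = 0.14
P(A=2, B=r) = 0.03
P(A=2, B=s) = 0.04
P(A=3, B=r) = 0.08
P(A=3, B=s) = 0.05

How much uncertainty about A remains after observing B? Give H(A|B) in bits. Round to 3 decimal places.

Chain rule: H(A|B) = H(A,B) − H(B).
Marginals: p(A) = (0.8000, 0.0700, 0.1300), p(B) = (0.7700, 0.2300).
H(A,B) = 1.6379 bits; H(B) = 0.7780 bits.
H(A|B) = 1.6379 − 0.7780 = 0.860 bits.

0.860 bits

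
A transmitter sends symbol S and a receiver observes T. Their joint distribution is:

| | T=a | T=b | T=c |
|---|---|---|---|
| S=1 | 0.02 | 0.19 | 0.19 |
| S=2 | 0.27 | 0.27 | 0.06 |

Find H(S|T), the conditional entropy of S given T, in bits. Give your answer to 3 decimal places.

0.754 bits

Chain rule: H(S|T) = H(S,T) − H(T).
Marginals: p(S) = (0.4000, 0.6000), p(T) = (0.2900, 0.4600, 0.2500).
H(S,T) = 2.2869 bits; H(T) = 1.5332 bits.
H(S|T) = 2.2869 − 1.5332 = 0.754 bits.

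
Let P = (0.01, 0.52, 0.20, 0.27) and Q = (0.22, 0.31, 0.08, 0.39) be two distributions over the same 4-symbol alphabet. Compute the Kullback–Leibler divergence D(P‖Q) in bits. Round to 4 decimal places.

D(P‖Q) = Σ p·log₂(p/q).
  0.01·log₂(0.01/0.22) = -0.04459
  0.52·log₂(0.52/0.31) = 0.38805
  0.20·log₂(0.20/0.08) = 0.26439
  0.27·log₂(0.27/0.39) = -0.14324
D(P‖Q) = 0.4646 bits.

0.4646 bits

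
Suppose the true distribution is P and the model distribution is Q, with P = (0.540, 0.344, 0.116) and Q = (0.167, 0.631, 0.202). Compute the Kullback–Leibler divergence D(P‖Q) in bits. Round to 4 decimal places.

D(P‖Q) = Σ p·log₂(p/q).
  0.540·log₂(0.540/0.167) = 0.91428
  0.344·log₂(0.344/0.631) = -0.30108
  0.116·log₂(0.116/0.202) = -0.09283
D(P‖Q) = 0.5204 bits.

0.5204 bits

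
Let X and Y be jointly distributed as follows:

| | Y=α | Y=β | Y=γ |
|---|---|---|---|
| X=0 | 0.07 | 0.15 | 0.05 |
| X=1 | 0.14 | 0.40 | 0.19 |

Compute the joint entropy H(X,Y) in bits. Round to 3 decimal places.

H(X,Y) = −Σ p(x,y)·log₂ p(x,y) over all 6 cells.
  cell (0,α): −0.07·log₂0.07 = 0.2686
  cell (0,β): −0.15·log₂0.15 = 0.4105
  cell (0,γ): −0.05·log₂0.05 = 0.2161
  cell (1,α): −0.14·log₂0.14 = 0.3971
  cell (1,β): −0.40·log₂0.40 = 0.5288
  cell (1,γ): −0.19·log₂0.19 = 0.4552
Sum = 2.276 bits.

2.276 bits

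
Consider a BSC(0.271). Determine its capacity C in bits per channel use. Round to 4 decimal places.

0.1571 bits

Binary symmetric channel: C = 1 − h₂(ε) where h₂ is the binary entropy function.
h₂(0.271) = −0.271·log₂0.271 − 0.729·log₂0.729 = 0.8429.
C = 1 − 0.8429 = 0.1571 bits per channel use.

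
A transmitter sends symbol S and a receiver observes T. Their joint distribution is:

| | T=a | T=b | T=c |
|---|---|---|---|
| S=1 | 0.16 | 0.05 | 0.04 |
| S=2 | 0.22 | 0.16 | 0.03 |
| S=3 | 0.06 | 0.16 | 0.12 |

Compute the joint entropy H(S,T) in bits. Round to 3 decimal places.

2.914 bits

H(S,T) = −Σ p(x,y)·log₂ p(x,y) over all 9 cells.
  cell (1,a): −0.16·log₂0.16 = 0.4230
  cell (1,b): −0.05·log₂0.05 = 0.2161
  cell (1,c): −0.04·log₂0.04 = 0.1858
  cell (2,a): −0.22·log₂0.22 = 0.4806
  cell (2,b): −0.16·log₂0.16 = 0.4230
  cell (2,c): −0.03·log₂0.03 = 0.1518
  cell (3,a): −0.06·log₂0.06 = 0.2435
  cell (3,b): −0.16·log₂0.16 = 0.4230
  cell (3,c): −0.12·log₂0.12 = 0.3671
Sum = 2.914 bits.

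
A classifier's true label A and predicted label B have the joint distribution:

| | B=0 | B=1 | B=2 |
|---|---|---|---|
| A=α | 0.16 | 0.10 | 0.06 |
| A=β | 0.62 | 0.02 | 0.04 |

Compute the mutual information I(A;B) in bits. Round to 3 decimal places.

Marginals: p(A) = (0.3200, 0.6800), p(B) = (0.7800, 0.1200, 0.1000).
I(A;B) = Σ p(x,y)·log₂[p(x,y)/(p(x)p(y))].
  (α,0): 0.16·log₂(0.6410) = -0.1026
  (α,1): 0.10·log₂(2.6042) = 0.1381
  (α,2): 0.06·log₂(1.8750) = 0.0544
  (β,0): 0.62·log₂(1.1689) = 0.1396
  (β,1): 0.02·log₂(0.2451) = -0.0406
  (β,2): 0.04·log₂(0.5882) = -0.0306
Sum = 0.158 bits.

0.158 bits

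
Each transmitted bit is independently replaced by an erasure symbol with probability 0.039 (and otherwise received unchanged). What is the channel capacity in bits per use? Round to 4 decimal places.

Binary erasure channel: capacity C = 1 − ε.
C = 1 − 0.039 = 0.9610 bits per channel use.

0.9610 bits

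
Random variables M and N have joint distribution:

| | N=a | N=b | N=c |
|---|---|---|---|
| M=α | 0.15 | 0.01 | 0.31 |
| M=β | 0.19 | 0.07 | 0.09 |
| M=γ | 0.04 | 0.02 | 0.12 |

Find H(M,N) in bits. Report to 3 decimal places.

2.703 bits

H(M,N) = −Σ p(x,y)·log₂ p(x,y) over all 9 cells.
  cell (α,a): −0.15·log₂0.15 = 0.4105
  cell (α,b): −0.01·log₂0.01 = 0.0664
  cell (α,c): −0.31·log₂0.31 = 0.5238
  cell (β,a): −0.19·log₂0.19 = 0.4552
  cell (β,b): −0.07·log₂0.07 = 0.2686
  cell (β,c): −0.09·log₂0.09 = 0.3127
  cell (γ,a): −0.04·log₂0.04 = 0.1858
  cell (γ,b): −0.02·log₂0.02 = 0.1129
  cell (γ,c): −0.12·log₂0.12 = 0.3671
Sum = 2.703 bits.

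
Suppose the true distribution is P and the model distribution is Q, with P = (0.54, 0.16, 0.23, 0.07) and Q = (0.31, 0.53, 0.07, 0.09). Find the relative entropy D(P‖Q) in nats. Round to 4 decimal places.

0.3641 nats

D(P‖Q) = Σ p·ln(p/q).
  0.54·ln(0.54/0.31) = 0.29970
  0.16·ln(0.16/0.53) = -0.19163
  0.23·ln(0.23/0.07) = 0.27360
  0.07·ln(0.07/0.09) = -0.01759
D(P‖Q) = 0.3641 nats.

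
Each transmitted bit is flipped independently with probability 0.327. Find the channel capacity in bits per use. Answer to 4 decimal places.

Binary symmetric channel: C = 1 − h₂(ε) where h₂ is the binary entropy function.
h₂(0.327) = −0.327·log₂0.327 − 0.673·log₂0.673 = 0.9118.
C = 1 − 0.9118 = 0.0882 bits per channel use.

0.0882 bits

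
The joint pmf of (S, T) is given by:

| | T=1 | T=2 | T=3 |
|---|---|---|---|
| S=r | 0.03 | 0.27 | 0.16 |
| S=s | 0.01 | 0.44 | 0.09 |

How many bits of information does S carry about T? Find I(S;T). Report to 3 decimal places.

0.047 bits

Marginals: p(S) = (0.4600, 0.5400), p(T) = (0.0400, 0.7100, 0.2500).
I(S;T) = Σ p(x,y)·log₂[p(x,y)/(p(x)p(y))].
  (r,1): 0.03·log₂(1.6304) = 0.0212
  (r,2): 0.27·log₂(0.8267) = -0.0741
  (r,3): 0.16·log₂(1.3913) = 0.0762
  (s,1): 0.01·log₂(0.4630) = -0.0111
  (s,2): 0.44·log₂(1.1476) = 0.0874
  (s,3): 0.09·log₂(0.6667) = -0.0526
Sum = 0.047 bits.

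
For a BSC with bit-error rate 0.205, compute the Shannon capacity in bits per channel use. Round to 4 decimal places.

Binary symmetric channel: C = 1 − h₂(ε) where h₂ is the binary entropy function.
h₂(0.205) = −0.205·log₂0.205 − 0.795·log₂0.795 = 0.7318.
C = 1 − 0.7318 = 0.2682 bits per channel use.

0.2682 bits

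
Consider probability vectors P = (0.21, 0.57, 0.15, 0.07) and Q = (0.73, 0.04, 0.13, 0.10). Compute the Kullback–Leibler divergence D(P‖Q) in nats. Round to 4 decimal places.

1.2492 nats

D(P‖Q) = Σ p·ln(p/q).
  0.21·ln(0.21/0.73) = -0.26165
  0.57·ln(0.57/0.04) = 1.51435
  0.15·ln(0.15/0.13) = 0.02147
  0.07·ln(0.07/0.10) = -0.02497
D(P‖Q) = 1.2492 nats.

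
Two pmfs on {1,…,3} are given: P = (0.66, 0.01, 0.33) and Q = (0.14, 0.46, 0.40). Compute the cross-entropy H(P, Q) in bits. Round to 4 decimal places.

2.3195 bits

H(P,Q) = −Σ p·log₂ q.
  −0.66·log₂(0.14) = 1.87209
  −0.01·log₂(0.46) = 0.01120
  −0.33·log₂(0.40) = 0.43624
H(P,Q) = 2.3195 bits.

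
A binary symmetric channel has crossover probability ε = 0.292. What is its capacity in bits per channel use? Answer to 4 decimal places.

Binary symmetric channel: C = 1 − h₂(ε) where h₂ is the binary entropy function.
h₂(0.292) = −0.292·log₂0.292 − 0.708·log₂0.708 = 0.8713.
C = 1 − 0.8713 = 0.1287 bits per channel use.

0.1287 bits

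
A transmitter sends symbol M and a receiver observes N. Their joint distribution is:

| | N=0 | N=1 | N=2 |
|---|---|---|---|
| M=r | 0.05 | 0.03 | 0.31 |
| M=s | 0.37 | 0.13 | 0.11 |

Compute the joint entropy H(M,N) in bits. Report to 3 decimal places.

2.155 bits

H(M,N) = −Σ p(x,y)·log₂ p(x,y) over all 6 cells.
  cell (r,0): −0.05·log₂0.05 = 0.2161
  cell (r,1): −0.03·log₂0.03 = 0.1518
  cell (r,2): −0.31·log₂0.31 = 0.5238
  cell (s,0): −0.37·log₂0.37 = 0.5307
  cell (s,1): −0.13·log₂0.13 = 0.3826
  cell (s,2): −0.11·log₂0.11 = 0.3503
Sum = 2.155 bits.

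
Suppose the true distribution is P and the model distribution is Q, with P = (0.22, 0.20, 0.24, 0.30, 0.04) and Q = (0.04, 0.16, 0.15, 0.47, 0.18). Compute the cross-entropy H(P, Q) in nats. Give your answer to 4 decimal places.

H(P,Q) = −Σ p·ln q.
  −0.22·ln(0.04) = 0.70815
  −0.20·ln(0.16) = 0.36652
  −0.24·ln(0.15) = 0.45531
  −0.30·ln(0.47) = 0.22651
  −0.04·ln(0.18) = 0.06859
H(P,Q) = 1.8251 nats.

1.8251 nats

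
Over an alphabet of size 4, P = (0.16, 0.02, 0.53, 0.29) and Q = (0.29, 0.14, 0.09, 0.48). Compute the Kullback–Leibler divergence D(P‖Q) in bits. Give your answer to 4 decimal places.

0.9515 bits

D(P‖Q) = Σ p·log₂(p/q).
  0.16·log₂(0.16/0.29) = -0.13728
  0.02·log₂(0.02/0.14) = -0.05615
  0.53·log₂(0.53/0.09) = 1.35574
  0.29·log₂(0.29/0.48) = -0.21082
D(P‖Q) = 0.9515 bits.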